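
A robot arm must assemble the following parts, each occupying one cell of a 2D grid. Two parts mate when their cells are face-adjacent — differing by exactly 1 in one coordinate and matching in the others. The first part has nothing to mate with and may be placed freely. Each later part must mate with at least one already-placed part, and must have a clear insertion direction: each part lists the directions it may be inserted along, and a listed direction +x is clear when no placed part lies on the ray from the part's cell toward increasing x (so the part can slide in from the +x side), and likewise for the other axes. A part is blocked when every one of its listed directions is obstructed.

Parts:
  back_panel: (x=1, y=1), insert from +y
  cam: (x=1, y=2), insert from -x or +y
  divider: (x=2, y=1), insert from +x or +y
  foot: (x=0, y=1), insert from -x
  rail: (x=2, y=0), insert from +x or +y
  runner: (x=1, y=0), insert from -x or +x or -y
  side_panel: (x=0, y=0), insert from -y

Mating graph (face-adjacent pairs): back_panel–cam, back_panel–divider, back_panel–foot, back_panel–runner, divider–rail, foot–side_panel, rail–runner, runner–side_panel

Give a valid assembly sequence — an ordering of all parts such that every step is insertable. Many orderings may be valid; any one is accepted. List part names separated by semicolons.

1. back_panel@(1, 1) [+y clear] — {back_panel}
2. cam@(1, 2) [-x clear] — {back_panel, cam}
3. runner@(1, 0) [-x clear] — {back_panel, cam, runner}
4. rail@(2, 0) [+x clear] — {back_panel, cam, rail, runner}
5. side_panel@(0, 0) [-y clear] — {back_panel, cam, rail, runner, side_panel}
6. divider@(2, 1) [+x clear] — {back_panel, cam, divider, rail, runner, side_panel}
7. foot@(0, 1) [-x clear] — {back_panel, cam, divider, foot, rail, runner, side_panel}

back_panel; cam; runner; rail; side_panel; divider; foot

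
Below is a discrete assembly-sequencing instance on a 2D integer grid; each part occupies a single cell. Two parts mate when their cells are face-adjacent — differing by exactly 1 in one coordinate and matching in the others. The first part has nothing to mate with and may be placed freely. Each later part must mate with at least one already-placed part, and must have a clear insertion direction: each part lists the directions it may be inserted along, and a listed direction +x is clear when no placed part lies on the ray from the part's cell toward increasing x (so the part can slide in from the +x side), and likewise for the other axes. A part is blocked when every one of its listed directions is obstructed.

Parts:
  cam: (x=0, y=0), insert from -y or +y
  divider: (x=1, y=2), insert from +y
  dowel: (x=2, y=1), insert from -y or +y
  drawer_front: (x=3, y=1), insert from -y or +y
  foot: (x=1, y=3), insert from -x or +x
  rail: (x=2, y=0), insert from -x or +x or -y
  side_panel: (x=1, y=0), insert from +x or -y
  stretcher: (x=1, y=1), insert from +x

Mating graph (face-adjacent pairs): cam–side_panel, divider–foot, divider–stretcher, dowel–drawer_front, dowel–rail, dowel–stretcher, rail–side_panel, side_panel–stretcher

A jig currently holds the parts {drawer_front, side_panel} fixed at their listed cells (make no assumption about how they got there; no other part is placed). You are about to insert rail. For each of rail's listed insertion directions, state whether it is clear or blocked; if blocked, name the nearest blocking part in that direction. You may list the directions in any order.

-x: nearest on ray is side_panel@(1, 0) ⇒ blocked
+x: ray from rail(2, 0) has no placed part ⇒ clear
-y: ray from rail(2, 0) has no placed part ⇒ clear

+x: clear; -x: blocked by side_panel; -y: clear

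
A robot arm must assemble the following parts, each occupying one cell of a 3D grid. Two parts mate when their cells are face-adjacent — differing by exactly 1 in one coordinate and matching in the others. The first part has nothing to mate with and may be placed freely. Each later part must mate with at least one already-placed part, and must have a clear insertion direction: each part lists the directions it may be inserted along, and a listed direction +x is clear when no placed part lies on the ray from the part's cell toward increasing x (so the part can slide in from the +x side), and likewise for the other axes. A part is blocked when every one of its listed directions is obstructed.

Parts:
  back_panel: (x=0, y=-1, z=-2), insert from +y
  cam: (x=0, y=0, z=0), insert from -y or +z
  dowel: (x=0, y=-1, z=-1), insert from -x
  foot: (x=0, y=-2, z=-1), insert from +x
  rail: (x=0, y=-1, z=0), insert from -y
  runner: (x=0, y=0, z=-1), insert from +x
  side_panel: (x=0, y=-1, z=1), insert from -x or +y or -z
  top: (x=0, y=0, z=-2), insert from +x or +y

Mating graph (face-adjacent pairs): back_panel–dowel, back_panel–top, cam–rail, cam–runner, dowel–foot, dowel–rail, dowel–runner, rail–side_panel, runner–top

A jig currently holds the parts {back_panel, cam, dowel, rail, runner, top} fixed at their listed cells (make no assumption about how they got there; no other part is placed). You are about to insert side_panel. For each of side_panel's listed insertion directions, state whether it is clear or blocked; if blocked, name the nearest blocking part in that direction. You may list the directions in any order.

-x: ray from side_panel(0, -1, 1) has no placed part ⇒ clear
+y: ray from side_panel(0, -1, 1) has no placed part ⇒ clear
-z: nearest on ray is rail@(0, -1, 0) ⇒ blocked

+y: clear; -x: clear; -z: blocked by rail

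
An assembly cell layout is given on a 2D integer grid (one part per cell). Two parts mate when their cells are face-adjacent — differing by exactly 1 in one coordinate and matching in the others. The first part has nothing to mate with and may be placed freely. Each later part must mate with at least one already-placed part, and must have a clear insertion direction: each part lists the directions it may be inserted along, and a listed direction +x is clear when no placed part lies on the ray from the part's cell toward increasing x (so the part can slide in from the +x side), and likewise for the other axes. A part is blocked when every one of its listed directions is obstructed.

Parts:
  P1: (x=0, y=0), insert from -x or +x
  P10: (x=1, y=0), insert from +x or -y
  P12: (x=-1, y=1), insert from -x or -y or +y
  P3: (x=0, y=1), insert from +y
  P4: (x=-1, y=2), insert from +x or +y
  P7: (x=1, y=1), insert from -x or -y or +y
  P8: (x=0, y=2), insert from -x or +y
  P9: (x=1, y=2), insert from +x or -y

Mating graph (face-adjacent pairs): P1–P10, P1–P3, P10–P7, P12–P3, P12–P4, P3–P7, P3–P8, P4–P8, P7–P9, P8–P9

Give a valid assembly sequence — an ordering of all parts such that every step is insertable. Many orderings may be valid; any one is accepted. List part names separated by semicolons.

1. P1@(0, 0) [-x clear] — {P1}
2. P3@(0, 1) [+y clear] — {P1, P3}
3. P8@(0, 2) [-x clear] — {P1, P3, P8}
4. P7@(1, 1) [-y clear] — {P1, P3, P7, P8}
5. P4@(-1, 2) [+y clear] — {P1, P3, P4, P7, P8}
6. P9@(1, 2) [+x clear] — {P1, P3, P4, P7, P8, P9}
7. P12@(-1, 1) [-x clear] — {P1, P12, P3, P4, P7, P8, P9}
8. P10@(1, 0) [+x clear] — {P1, P10, P12, P3, P4, P7, P8, P9}

P1; P3; P8; P7; P4; P9; P12; P10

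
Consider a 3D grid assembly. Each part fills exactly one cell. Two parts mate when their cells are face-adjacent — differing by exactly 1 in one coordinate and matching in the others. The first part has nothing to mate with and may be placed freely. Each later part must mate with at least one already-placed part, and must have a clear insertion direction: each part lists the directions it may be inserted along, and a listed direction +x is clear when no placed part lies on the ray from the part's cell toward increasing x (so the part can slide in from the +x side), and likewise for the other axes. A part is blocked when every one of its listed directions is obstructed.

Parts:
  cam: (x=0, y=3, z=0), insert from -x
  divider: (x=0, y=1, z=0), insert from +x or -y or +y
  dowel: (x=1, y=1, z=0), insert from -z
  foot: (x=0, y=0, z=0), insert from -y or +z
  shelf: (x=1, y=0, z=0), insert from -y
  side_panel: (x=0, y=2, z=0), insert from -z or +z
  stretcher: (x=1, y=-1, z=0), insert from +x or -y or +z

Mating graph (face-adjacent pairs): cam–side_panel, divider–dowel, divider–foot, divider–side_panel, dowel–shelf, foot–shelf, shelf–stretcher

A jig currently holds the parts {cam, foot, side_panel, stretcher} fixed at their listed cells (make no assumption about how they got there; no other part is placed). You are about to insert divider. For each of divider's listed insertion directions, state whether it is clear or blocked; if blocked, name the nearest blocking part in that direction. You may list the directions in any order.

+x: clear; +y: blocked by side_panel; -y: blocked by foot

+x: ray from divider(0, 1, 0) has no placed part ⇒ clear
-y: nearest on ray is foot@(0, 0, 0) ⇒ blocked
+y: nearest on ray is side_panel@(0, 2, 0) ⇒ blocked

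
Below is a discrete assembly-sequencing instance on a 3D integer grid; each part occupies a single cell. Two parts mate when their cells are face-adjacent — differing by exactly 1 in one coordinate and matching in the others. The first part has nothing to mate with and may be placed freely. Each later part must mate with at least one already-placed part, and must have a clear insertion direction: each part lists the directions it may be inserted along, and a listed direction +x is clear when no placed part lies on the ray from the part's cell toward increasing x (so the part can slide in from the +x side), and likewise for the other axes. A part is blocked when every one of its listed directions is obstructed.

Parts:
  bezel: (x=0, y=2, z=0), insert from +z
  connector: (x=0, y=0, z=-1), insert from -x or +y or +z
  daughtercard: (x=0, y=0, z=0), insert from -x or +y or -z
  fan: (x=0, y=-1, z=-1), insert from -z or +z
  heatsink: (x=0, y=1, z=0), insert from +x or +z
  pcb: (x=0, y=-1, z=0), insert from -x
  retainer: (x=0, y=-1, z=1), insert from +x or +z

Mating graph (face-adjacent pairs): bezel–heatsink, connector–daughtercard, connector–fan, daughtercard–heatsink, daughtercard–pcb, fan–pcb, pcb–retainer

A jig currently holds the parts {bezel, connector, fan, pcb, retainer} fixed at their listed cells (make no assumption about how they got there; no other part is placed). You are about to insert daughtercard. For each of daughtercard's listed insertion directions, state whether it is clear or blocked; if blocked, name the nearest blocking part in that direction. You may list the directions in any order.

-x: ray from daughtercard(0, 0, 0) has no placed part ⇒ clear
+y: nearest on ray is bezel@(0, 2, 0) ⇒ blocked
-z: nearest on ray is connector@(0, 0, -1) ⇒ blocked

+y: blocked by bezel; -x: clear; -z: blocked by connector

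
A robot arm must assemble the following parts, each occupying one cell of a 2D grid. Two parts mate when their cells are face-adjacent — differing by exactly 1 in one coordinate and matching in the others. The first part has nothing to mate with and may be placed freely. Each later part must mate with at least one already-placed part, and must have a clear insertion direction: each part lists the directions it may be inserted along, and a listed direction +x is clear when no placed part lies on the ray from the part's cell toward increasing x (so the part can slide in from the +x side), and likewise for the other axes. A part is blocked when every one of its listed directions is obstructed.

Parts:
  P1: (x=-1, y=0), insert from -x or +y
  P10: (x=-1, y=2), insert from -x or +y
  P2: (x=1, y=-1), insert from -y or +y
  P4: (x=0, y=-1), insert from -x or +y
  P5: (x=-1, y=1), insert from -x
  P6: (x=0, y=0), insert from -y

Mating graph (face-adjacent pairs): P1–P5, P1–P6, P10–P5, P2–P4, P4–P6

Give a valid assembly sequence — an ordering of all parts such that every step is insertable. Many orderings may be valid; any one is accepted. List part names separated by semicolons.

P6; P1; P5; P10; P4; P2

1. P6@(0, 0) [-y clear] — {P6}
2. P1@(-1, 0) [-x clear] — {P1, P6}
3. P5@(-1, 1) [-x clear] — {P1, P5, P6}
4. P10@(-1, 2) [-x clear] — {P1, P10, P5, P6}
5. P4@(0, -1) [-x clear] — {P1, P10, P4, P5, P6}
6. P2@(1, -1) [-y clear] — {P1, P10, P2, P4, P5, P6}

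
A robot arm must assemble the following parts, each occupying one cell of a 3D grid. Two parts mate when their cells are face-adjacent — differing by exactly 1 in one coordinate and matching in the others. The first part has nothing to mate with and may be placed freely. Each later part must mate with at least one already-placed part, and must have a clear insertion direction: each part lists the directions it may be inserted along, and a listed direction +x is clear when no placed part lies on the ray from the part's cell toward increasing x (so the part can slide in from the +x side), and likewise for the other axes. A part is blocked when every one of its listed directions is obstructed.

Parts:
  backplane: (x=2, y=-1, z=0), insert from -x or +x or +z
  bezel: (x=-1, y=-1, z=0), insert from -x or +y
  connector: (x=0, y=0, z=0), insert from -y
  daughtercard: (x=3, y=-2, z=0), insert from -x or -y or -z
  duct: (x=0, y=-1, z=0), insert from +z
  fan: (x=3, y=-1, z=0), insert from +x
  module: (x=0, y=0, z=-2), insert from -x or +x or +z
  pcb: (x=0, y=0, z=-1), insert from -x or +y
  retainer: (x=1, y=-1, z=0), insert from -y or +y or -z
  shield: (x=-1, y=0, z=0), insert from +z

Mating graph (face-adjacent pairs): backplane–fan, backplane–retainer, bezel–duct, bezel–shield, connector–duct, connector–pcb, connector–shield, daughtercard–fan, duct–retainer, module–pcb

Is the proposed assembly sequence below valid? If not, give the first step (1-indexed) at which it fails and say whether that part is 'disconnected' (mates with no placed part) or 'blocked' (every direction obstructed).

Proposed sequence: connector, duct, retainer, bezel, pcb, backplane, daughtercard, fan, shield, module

1. connector@(0, 0, 0) [-y clear] — {connector}
2. duct@(0, -1, 0) [+z clear] — {connector, duct}
3. retainer@(1, -1, 0) [-y clear] — {connector, duct, retainer}
4. bezel@(-1, -1, 0) [-x clear] — {bezel, connector, duct, retainer}
5. pcb@(0, 0, -1) [-x clear] — {bezel, connector, duct, pcb, retainer}
6. backplane@(2, -1, 0) [+x clear] — {backplane, bezel, connector, duct, pcb, retainer}
7. daughtercard@(3, -2, 0) — no placed neighbour ⇒ disconnected

Invalid at step 7 (disconnected)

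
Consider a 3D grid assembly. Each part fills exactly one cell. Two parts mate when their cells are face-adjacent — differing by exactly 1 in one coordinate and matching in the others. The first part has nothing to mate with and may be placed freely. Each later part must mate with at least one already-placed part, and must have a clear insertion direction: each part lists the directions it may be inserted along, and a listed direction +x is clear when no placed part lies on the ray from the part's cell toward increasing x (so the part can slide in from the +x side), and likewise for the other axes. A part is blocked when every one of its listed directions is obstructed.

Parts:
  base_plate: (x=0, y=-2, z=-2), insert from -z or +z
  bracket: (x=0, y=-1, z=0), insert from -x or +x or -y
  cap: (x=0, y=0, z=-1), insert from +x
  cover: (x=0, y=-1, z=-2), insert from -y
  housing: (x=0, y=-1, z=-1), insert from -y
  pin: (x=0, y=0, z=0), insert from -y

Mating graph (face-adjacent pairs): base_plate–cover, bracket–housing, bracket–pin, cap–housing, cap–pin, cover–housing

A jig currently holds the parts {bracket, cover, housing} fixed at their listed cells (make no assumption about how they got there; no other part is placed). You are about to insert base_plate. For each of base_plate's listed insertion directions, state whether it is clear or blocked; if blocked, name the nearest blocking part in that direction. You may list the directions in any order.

+z: clear; -z: clear

-z: ray from base_plate(0, -2, -2) has no placed part ⇒ clear
+z: ray from base_plate(0, -2, -2) has no placed part ⇒ clear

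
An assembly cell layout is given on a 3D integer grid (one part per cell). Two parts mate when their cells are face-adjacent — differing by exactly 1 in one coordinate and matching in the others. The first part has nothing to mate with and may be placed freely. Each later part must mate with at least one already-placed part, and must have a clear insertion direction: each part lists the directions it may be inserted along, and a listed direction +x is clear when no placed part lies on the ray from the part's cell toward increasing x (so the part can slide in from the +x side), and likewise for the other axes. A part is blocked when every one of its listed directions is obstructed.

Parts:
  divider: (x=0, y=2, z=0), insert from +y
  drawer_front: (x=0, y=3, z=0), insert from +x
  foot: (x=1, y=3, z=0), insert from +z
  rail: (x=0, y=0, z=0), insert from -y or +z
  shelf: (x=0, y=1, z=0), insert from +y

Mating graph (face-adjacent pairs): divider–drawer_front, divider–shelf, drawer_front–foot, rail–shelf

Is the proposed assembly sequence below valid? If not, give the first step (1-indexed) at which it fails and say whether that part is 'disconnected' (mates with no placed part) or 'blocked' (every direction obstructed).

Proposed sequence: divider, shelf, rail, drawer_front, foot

1. divider@(0, 2, 0) [+y clear] — {divider}
2. shelf@(0, 1, 0) — +y all obstructed ⇒ blocked

Invalid at step 2 (blocked)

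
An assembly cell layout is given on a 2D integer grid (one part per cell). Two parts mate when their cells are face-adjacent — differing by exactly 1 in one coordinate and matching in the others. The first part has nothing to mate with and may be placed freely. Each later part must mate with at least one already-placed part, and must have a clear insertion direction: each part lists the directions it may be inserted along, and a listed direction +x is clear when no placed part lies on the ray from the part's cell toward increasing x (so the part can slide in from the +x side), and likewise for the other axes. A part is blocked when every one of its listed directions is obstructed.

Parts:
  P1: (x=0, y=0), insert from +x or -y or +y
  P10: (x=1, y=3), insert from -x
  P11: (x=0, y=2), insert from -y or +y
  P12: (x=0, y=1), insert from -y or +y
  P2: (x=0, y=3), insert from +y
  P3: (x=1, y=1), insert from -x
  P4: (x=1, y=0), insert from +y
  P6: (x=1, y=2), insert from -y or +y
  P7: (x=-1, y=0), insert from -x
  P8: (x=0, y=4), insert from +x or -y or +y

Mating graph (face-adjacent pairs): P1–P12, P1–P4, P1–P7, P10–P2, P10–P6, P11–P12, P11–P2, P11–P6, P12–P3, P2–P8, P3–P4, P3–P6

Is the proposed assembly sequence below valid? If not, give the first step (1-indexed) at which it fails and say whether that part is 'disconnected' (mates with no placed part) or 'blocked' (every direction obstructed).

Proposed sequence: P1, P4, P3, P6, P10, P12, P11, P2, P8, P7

Valid

1. P1@(0, 0) [+x clear] — {P1}
2. P4@(1, 0) [+y clear] — {P1, P4}
3. P3@(1, 1) [-x clear] — {P1, P3, P4}
4. P6@(1, 2) [+y clear] — {P1, P3, P4, P6}
5. P10@(1, 3) [-x clear] — {P1, P10, P3, P4, P6}
6. P12@(0, 1) [+y clear] — {P1, P10, P12, P3, P4, P6}
7. P11@(0, 2) [+y clear] — {P1, P10, P11, P12, P3, P4, P6}
8. P2@(0, 3) [+y clear] — {P1, P10, P11, P12, P2, P3, P4, P6}
9. P8@(0, 4) [+x clear] — {P1, P10, P11, P12, P2, P3, P4, P6, P8}
10. P7@(-1, 0) [-x clear] — {P1, P10, P11, P12, P2, P3, P4, P6, P7, P8}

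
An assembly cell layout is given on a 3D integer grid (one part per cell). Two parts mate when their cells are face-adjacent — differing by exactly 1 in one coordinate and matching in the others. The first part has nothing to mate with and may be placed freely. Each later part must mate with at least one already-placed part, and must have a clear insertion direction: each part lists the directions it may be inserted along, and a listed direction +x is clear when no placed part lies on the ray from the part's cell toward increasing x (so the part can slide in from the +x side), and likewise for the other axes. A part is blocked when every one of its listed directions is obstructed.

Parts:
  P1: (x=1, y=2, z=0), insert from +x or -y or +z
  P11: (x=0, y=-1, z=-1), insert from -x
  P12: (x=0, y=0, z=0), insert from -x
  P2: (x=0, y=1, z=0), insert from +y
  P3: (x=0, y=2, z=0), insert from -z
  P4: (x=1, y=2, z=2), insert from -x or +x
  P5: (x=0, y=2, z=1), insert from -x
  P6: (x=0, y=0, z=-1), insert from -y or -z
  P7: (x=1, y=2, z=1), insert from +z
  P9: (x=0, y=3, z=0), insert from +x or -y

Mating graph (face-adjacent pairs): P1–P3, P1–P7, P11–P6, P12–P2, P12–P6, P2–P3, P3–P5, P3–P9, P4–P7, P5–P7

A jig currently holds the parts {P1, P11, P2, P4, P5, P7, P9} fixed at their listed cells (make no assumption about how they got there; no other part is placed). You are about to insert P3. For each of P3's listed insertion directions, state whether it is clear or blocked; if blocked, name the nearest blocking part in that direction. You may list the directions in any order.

-z: ray from P3(0, 2, 0) has no placed part ⇒ clear

-z: clear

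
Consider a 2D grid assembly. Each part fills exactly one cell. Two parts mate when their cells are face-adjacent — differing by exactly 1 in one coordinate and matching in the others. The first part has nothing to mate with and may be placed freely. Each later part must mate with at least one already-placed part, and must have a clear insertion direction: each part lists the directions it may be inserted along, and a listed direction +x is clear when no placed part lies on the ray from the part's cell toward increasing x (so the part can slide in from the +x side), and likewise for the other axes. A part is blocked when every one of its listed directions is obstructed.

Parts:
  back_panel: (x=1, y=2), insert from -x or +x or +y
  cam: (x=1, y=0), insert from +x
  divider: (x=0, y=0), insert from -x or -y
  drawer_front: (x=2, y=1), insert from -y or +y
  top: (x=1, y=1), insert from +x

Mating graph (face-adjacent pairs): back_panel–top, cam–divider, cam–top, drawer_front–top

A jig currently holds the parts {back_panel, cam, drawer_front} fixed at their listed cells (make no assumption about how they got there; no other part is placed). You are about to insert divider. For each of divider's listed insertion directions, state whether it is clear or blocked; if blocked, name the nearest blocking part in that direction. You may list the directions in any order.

-x: clear; -y: clear

-x: ray from divider(0, 0) has no placed part ⇒ clear
-y: ray from divider(0, 0) has no placed part ⇒ clear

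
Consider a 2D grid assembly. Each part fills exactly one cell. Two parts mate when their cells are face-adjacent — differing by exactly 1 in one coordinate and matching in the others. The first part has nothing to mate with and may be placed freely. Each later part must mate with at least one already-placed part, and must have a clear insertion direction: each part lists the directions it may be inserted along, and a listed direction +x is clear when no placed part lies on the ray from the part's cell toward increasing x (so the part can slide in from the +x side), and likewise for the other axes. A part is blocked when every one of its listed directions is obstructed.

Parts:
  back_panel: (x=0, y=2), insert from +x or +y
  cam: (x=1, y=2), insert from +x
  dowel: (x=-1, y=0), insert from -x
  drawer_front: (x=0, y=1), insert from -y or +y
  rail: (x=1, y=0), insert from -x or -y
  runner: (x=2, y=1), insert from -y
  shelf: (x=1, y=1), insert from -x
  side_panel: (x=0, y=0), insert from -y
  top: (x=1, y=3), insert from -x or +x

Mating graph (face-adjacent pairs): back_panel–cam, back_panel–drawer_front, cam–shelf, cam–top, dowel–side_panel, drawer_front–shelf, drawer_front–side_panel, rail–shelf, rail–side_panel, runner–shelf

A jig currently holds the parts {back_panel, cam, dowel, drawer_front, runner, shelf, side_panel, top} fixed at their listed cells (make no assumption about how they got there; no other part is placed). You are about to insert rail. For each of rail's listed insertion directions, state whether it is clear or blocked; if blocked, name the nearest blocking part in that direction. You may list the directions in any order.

-x: blocked by side_panel; -y: clear

-x: nearest on ray is side_panel@(0, 0) ⇒ blocked
-y: ray from rail(1, 0) has no placed part ⇒ clear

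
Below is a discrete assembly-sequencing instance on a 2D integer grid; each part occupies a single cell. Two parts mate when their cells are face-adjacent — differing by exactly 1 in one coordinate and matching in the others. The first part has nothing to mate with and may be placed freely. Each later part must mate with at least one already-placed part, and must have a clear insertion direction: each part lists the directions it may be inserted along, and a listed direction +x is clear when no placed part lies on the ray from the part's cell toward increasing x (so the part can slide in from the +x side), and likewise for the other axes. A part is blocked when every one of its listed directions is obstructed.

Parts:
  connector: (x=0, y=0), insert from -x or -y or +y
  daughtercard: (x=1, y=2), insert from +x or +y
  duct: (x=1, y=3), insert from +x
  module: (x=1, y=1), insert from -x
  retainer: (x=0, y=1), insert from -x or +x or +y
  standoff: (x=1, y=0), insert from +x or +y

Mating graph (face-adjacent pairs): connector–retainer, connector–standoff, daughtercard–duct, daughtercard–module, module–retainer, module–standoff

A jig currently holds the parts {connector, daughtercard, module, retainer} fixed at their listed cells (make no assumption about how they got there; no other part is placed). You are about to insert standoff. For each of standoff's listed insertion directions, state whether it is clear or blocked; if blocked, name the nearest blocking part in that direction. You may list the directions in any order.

+x: clear; +y: blocked by module

+x: ray from standoff(1, 0) has no placed part ⇒ clear
+y: nearest on ray is module@(1, 1) ⇒ blocked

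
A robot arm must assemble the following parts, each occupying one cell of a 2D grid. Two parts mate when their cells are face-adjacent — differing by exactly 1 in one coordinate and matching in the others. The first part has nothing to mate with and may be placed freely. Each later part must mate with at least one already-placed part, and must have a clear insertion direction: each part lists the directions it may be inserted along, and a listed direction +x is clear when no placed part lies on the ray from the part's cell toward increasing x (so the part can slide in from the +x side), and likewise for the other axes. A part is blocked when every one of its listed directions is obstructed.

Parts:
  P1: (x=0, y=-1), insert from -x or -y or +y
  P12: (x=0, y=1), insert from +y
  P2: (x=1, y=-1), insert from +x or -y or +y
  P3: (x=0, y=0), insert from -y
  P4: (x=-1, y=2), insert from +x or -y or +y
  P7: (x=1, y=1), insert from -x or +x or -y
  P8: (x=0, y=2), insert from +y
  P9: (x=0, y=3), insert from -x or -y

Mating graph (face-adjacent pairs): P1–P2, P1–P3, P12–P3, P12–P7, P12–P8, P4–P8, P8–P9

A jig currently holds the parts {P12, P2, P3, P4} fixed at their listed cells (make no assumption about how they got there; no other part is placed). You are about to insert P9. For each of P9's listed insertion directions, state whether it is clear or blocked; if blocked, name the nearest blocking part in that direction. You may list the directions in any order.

-x: ray from P9(0, 3) has no placed part ⇒ clear
-y: nearest on ray is P12@(0, 1) ⇒ blocked

-x: clear; -y: blocked by P12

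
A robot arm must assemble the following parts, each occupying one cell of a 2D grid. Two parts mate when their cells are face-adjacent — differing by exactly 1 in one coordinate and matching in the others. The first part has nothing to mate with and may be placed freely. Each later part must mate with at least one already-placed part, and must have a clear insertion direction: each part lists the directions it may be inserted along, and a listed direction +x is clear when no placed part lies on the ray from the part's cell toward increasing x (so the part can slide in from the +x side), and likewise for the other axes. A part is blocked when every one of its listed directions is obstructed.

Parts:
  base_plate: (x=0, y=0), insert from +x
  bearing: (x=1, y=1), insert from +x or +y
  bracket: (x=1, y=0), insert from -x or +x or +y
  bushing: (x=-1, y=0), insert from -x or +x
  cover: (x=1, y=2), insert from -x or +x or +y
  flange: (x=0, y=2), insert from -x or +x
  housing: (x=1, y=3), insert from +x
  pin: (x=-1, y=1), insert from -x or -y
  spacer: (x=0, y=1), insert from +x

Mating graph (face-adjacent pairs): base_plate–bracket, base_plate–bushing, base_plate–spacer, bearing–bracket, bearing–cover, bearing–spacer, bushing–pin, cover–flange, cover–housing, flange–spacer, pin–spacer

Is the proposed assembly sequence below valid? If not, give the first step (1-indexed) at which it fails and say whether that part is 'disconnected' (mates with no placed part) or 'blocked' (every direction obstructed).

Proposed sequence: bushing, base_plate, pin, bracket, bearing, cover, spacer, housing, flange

Invalid at step 7 (blocked)

1. bushing@(-1, 0) [-x clear] — {bushing}
2. base_plate@(0, 0) [+x clear] — {base_plate, bushing}
3. pin@(-1, 1) [-x clear] — {base_plate, bushing, pin}
4. bracket@(1, 0) [+x clear] — {base_plate, bracket, bushing, pin}
5. bearing@(1, 1) [+x clear] — {base_plate, bearing, bracket, bushing, pin}
6. cover@(1, 2) [-x clear] — {base_plate, bearing, bracket, bushing, cover, pin}
7. spacer@(0, 1) — +x all obstructed ⇒ blocked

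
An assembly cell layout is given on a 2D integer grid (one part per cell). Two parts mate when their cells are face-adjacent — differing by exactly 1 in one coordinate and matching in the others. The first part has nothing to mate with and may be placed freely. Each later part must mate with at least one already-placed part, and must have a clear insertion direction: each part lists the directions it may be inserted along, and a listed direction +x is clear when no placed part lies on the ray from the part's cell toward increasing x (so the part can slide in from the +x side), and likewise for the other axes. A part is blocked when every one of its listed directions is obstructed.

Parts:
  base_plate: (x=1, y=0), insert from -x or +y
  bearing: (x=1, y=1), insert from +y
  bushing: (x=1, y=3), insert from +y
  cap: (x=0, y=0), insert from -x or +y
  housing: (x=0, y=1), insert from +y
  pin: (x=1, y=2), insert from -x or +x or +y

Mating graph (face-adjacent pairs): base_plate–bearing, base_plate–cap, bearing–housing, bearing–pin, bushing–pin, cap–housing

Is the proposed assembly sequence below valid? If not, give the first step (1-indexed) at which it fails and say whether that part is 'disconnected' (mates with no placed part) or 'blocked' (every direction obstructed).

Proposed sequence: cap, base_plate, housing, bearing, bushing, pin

Invalid at step 5 (disconnected)

1. cap@(0, 0) [-x clear] — {cap}
2. base_plate@(1, 0) [+y clear] — {base_plate, cap}
3. housing@(0, 1) [+y clear] — {base_plate, cap, housing}
4. bearing@(1, 1) [+y clear] — {base_plate, bearing, cap, housing}
5. bushing@(1, 3) — no placed neighbour ⇒ disconnected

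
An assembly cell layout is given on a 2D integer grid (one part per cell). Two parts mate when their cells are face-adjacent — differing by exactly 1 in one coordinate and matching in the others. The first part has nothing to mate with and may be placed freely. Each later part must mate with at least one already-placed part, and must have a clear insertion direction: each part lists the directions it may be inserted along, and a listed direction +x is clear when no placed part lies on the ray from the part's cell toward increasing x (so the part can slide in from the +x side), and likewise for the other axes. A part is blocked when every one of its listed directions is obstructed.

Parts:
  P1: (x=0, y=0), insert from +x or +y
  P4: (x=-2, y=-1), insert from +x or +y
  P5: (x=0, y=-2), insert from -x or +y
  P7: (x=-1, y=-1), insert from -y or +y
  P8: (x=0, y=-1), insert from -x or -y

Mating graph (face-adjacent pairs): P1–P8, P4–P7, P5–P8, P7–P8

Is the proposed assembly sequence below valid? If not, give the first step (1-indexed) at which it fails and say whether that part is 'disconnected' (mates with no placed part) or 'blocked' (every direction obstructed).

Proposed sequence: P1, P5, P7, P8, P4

Invalid at step 2 (disconnected)

1. P1@(0, 0) [+x clear] — {P1}
2. P5@(0, -2) — no placed neighbour ⇒ disconnected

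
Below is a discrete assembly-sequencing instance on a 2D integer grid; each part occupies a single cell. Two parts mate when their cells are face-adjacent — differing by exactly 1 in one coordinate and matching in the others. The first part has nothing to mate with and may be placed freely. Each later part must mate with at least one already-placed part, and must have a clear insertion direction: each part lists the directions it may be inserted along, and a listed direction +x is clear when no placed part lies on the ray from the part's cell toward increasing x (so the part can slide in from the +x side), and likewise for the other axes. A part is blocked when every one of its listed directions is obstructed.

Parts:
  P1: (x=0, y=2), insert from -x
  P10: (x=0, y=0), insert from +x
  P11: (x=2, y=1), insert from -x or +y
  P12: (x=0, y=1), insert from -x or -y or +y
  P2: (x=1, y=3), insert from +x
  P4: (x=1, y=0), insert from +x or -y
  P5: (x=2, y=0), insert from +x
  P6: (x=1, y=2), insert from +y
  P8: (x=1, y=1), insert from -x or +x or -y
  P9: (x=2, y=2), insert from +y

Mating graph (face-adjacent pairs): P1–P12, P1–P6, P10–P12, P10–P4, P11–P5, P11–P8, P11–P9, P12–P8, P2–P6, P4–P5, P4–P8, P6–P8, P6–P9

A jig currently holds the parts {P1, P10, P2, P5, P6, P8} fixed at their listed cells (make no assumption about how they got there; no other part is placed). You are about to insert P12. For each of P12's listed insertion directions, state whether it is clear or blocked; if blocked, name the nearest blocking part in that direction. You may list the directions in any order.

+y: blocked by P1; -x: clear; -y: blocked by P10

-x: ray from P12(0, 1) has no placed part ⇒ clear
-y: nearest on ray is P10@(0, 0) ⇒ blocked
+y: nearest on ray is P1@(0, 2) ⇒ blocked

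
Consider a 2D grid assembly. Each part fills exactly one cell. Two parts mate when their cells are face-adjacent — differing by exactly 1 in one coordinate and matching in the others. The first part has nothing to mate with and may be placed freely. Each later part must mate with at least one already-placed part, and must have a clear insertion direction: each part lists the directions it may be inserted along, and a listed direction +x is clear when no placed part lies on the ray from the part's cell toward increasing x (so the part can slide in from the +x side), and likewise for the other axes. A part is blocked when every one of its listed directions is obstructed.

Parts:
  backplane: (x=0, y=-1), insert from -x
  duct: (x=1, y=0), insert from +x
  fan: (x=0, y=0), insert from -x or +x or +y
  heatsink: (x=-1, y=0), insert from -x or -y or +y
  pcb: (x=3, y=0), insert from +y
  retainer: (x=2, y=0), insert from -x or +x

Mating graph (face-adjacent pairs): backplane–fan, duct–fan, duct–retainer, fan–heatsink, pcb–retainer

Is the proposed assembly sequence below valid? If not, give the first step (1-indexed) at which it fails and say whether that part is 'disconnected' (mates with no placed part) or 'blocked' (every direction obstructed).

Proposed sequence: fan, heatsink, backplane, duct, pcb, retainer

1. fan@(0, 0) [-x clear] — {fan}
2. heatsink@(-1, 0) [-x clear] — {fan, heatsink}
3. backplane@(0, -1) [-x clear] — {backplane, fan, heatsink}
4. duct@(1, 0) [+x clear] — {backplane, duct, fan, heatsink}
5. pcb@(3, 0) — no placed neighbour ⇒ disconnected

Invalid at step 5 (disconnected)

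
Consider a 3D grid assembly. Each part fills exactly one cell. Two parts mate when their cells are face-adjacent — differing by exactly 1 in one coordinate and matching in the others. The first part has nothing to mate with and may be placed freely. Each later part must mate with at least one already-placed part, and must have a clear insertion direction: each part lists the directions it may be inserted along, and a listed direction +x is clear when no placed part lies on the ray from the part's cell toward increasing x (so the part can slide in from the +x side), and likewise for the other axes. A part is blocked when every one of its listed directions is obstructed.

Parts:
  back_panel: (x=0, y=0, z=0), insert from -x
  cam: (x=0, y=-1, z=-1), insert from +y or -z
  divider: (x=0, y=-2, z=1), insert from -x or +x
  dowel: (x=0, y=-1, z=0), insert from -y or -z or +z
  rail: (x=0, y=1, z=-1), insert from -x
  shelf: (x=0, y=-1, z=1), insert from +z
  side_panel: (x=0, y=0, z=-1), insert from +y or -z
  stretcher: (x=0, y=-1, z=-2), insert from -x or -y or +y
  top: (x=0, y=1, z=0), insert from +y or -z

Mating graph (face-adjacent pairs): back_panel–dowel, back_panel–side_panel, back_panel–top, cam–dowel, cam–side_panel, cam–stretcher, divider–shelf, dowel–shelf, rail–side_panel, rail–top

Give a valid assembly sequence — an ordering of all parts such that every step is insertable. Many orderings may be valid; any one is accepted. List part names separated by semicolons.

1. divider@(0, -2, 1) [-x clear] — {divider}
2. shelf@(0, -1, 1) [+z clear] — {divider, shelf}
3. dowel@(0, -1, 0) [-y clear] — {divider, dowel, shelf}
4. cam@(0, -1, -1) [+y clear] — {cam, divider, dowel, shelf}
5. stretcher@(0, -1, -2) [-x clear] — {cam, divider, dowel, shelf, stretcher}
6. side_panel@(0, 0, -1) [+y clear] — {cam, divider, dowel, shelf, side_panel, stretcher}
7. back_panel@(0, 0, 0) [-x clear] — {back_panel, cam, divider, dowel, shelf, side_panel, stretcher}
8. top@(0, 1, 0) [+y clear] — {back_panel, cam, divider, dowel, shelf, side_panel, stretcher, top}
9. rail@(0, 1, -1) [-x clear] — {back_panel, cam, divider, dowel, rail, shelf, side_panel, stretcher, top}

divider; shelf; dowel; cam; stretcher; side_panel; back_panel; top; rail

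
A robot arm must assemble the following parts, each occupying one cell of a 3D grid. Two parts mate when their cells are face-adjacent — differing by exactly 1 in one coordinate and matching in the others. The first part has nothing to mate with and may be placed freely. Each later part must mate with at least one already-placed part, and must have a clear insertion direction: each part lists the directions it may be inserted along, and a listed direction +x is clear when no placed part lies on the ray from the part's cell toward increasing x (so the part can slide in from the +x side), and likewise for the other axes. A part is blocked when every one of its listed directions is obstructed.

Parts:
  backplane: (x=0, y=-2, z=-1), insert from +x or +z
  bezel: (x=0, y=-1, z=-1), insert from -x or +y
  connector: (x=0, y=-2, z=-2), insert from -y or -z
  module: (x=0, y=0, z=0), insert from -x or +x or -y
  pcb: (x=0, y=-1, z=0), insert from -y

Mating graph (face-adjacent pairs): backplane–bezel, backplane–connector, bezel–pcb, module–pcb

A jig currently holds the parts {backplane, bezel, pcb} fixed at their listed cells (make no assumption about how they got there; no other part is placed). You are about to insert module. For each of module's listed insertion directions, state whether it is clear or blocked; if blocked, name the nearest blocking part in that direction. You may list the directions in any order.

+x: clear; -x: clear; -y: blocked by pcb

-x: ray from module(0, 0, 0) has no placed part ⇒ clear
+x: ray from module(0, 0, 0) has no placed part ⇒ clear
-y: nearest on ray is pcb@(0, -1, 0) ⇒ blocked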